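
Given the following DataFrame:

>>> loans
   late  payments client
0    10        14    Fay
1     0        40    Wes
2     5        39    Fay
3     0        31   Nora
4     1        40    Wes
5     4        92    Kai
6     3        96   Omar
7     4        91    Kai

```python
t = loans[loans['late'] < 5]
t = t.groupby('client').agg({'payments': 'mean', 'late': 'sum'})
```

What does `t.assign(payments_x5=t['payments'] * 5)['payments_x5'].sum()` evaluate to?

1292.5

filter rows where late < 5:
   late  payments client
1     0        40    Wes
3     0        31   Nora
4     1        40    Wes
5     4        92    Kai
6     3        96   Omar
7     4        91    Kai
group by client: mean(payments), sum(late):
        payments  late
client                
Kai         91.5     8
Nora        31.0     0
Omar        96.0     3
Wes         40.0     1
add column payments_x5 = t['payments'] * 5:
        payments  late  payments_x5
client                             
Kai         91.5     8        457.5
Nora        31.0     0        155.0
Omar        96.0     3        480.0
Wes         40.0     1        200.0
Then the sum of column 'payments_x5': 1292.5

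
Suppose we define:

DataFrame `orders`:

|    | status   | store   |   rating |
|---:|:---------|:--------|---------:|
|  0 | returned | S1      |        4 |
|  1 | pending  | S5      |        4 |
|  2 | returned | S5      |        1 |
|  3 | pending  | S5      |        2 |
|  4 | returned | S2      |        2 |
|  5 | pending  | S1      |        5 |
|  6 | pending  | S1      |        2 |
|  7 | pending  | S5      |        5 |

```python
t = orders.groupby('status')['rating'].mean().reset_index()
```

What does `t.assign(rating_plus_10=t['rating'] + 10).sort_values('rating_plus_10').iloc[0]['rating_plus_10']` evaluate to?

group by status, mean of rating:
status
pending     3.600000
returned    2.333333
Name: rating, dtype: float64
reset_index():
     status    rating
0   pending  3.600000
1  returned  2.333333
add column rating_plus_10 = t['rating'] + 10:
     status    rating  rating_plus_10
0   pending  3.600000       13.600000
1  returned  2.333333       12.333333
sort by rating_plus_10:
     status    rating  rating_plus_10
1  returned  2.333333       12.333333
0   pending  3.600000       13.600000
The value at position 0, column 'rating_plus_10' is 12.3333333333.

12.3333333333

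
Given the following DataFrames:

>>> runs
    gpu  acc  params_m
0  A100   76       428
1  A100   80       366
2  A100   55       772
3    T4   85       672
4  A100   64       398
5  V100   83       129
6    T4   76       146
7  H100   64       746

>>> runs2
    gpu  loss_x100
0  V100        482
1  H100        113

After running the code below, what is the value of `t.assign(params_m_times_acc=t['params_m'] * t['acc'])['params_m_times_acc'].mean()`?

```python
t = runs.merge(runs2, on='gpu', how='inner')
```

29225.5

merge on 'gpu' (how='inner') → 2 rows:
    gpu  acc  params_m  loss_x100
0  V100   83       129        482
1  H100   64       746        113
add column params_m_times_acc = t['params_m'] * t['acc']:
    gpu  acc  params_m  loss_x100  params_m_times_acc
0  V100   83       129        482               10707
1  H100   64       746        113               47744
The mean of column 'params_m_times_acc' is 29225.5.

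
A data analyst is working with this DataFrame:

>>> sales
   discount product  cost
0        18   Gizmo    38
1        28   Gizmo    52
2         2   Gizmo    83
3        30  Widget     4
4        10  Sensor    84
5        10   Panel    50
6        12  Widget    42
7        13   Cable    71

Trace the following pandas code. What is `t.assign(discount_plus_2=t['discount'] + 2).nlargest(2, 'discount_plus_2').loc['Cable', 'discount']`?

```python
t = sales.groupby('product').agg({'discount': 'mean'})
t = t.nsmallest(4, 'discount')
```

group by product, mean of discount:
         discount
product          
Cable        13.0
Gizmo        16.0
Panel        10.0
Sensor       10.0
Widget       21.0
take 4 rows with smallest discount:
         discount
product          
Panel        10.0
Sensor       10.0
Cable        13.0
Gizmo        16.0
add column discount_plus_2 = t['discount'] + 2:
         discount  discount_plus_2
product                           
Panel        10.0             12.0
Sensor       10.0             12.0
Cable        13.0             15.0
Gizmo        16.0             18.0
take 2 rows with largest discount_plus_2:
         discount  discount_plus_2
product                           
Gizmo        16.0             18.0
Cable        13.0             15.0
The value at row 'Cable', column 'discount' is 13.0.

13.0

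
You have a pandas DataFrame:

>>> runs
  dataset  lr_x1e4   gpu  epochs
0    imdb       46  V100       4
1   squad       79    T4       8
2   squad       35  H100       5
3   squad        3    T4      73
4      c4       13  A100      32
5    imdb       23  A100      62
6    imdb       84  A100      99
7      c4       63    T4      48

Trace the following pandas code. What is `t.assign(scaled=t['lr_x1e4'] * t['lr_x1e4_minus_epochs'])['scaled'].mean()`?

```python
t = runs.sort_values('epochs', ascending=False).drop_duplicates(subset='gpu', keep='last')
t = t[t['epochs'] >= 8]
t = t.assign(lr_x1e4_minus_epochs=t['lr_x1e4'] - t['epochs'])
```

sort by epochs descending:
  dataset  lr_x1e4   gpu  epochs
6    imdb       84  A100      99
3   squad        3    T4      73
5    imdb       23  A100      62
7      c4       63    T4      48
4      c4       13  A100      32
1   squad       79    T4       8
2   squad       35  H100       5
0    imdb       46  V100       4
drop duplicate gpu (keep=last):
  dataset  lr_x1e4   gpu  epochs
4      c4       13  A100      32
1   squad       79    T4       8
2   squad       35  H100       5
0    imdb       46  V100       4
filter rows where epochs >= 8:
  dataset  lr_x1e4   gpu  epochs
4      c4       13  A100      32
1   squad       79    T4       8
add column lr_x1e4_minus_epochs = t['lr_x1e4'] - t['epochs']:
  dataset  lr_x1e4   gpu  epochs  lr_x1e4_minus_epochs
4      c4       13  A100      32                   -19
1   squad       79    T4       8                    71
add column scaled = t['lr_x1e4'] * t['lr_x1e4_minus_epochs']:
  dataset  lr_x1e4   gpu  epochs  lr_x1e4_minus_epochs  scaled
4      c4       13  A100      32                   -19    -247
1   squad       79    T4       8                    71    5609

2681.0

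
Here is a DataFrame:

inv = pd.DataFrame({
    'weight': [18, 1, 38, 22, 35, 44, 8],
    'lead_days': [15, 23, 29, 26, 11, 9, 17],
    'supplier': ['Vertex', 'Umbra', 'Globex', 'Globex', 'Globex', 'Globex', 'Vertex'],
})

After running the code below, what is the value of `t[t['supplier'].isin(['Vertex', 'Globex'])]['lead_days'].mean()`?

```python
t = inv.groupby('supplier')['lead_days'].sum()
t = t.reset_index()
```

group by supplier, sum of lead_days:
supplier
Globex    75
Umbra     23
Vertex    32
Name: lead_days, dtype: int64
reset_index():
  supplier  lead_days
0   Globex         75
1    Umbra         23
2   Vertex         32
filter rows where supplier in ['Vertex', 'Globex']:
  supplier  lead_days
0   Globex         75
2   Vertex         32
So mean() = 53.5.

53.5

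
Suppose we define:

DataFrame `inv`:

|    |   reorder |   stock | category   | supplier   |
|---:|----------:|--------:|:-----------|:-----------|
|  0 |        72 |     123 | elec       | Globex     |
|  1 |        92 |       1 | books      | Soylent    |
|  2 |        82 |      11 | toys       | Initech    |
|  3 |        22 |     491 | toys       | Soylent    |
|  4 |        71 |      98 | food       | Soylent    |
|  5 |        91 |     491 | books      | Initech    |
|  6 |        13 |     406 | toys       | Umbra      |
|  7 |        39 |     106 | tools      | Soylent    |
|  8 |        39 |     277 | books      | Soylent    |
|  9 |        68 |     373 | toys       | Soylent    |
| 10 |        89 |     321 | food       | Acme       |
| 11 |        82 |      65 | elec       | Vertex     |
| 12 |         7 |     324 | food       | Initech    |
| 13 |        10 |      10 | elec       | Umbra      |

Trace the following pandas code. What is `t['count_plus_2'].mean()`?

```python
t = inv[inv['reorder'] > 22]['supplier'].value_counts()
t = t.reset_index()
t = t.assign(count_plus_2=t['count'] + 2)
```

4.0

filter rows where reorder > 22:
    reorder  stock category supplier
0        72    123     elec   Globex
1        92      1    books  Soylent
2        82     11     toys  Initech
4        71     98     food  Soylent
5        91    491    books  Initech
7        39    106    tools  Soylent
8        39    277    books  Soylent
9        68    373     toys  Soylent
10       89    321     food     Acme
11       82     65     elec   Vertex
value_counts of supplier:
supplier
Soylent    5
Initech    2
Globex     1
Acme       1
Vertex     1
Name: count, dtype: int64
reset_index():
  supplier  count
0  Soylent      5
1  Initech      2
2   Globex      1
3     Acme      1
4   Vertex      1
add column count_plus_2 = t['count'] + 2:
  supplier  count  count_plus_2
0  Soylent      5             7
1  Initech      2             4
2   Globex      1             3
3     Acme      1             3
4   Vertex      1             3
Taking the mean of column 'count_plus_2' gives 4.0.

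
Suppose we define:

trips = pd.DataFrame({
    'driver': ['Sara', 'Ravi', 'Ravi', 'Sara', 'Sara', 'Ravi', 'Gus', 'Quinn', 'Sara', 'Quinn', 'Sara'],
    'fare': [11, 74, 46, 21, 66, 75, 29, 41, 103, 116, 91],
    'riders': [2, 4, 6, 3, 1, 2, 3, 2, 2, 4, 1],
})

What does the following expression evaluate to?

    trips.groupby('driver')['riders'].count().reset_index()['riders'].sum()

11

group by driver, count of riders:
driver
Gus      1
Quinn    2
Ravi     3
Sara     5
Name: riders, dtype: int64
reset_index():
  driver  riders
0    Gus       1
1  Quinn       2
2   Ravi       3
3   Sara       5
sum of column 'riders' → 11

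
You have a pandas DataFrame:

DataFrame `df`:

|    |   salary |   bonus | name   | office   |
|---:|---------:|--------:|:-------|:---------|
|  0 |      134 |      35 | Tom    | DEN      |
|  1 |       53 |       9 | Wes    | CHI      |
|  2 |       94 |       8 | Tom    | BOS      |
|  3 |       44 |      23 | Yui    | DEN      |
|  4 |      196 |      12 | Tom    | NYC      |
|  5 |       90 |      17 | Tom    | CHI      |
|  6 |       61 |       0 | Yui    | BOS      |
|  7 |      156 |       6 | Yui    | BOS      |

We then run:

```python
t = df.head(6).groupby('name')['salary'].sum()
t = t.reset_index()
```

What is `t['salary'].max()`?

take first 6 rows:
   salary  bonus name office
0     134     35  Tom    DEN
1      53      9  Wes    CHI
2      94      8  Tom    BOS
3      44     23  Yui    DEN
4     196     12  Tom    NYC
5      90     17  Tom    CHI
group by name, sum of salary:
name
Tom    514
Wes     53
Yui     44
Name: salary, dtype: int64
reset_index():
  name  salary
0  Tom     514
1  Wes      53
2  Yui      44
Then the max of column 'salary': 514

514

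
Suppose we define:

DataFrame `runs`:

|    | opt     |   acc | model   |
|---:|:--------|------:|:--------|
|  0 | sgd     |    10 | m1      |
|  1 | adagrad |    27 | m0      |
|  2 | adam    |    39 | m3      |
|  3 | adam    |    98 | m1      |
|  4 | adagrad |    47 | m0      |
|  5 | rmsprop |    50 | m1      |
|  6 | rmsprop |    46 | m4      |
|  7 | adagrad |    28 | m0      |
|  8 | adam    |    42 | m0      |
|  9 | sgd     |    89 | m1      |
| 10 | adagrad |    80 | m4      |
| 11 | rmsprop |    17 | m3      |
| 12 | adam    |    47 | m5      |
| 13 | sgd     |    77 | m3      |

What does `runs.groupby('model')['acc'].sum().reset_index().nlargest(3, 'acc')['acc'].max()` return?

247

group by model, sum of acc:
model
m0    144
m1    247
m3    133
m4    126
m5     47
Name: acc, dtype: int64
reset_index():
  model  acc
0    m0  144
1    m1  247
2    m3  133
3    m4  126
4    m5   47
take 3 rows with largest acc:
  model  acc
1    m1  247
0    m0  144
2    m3  133
Reading off the max of column 'acc', we get 247.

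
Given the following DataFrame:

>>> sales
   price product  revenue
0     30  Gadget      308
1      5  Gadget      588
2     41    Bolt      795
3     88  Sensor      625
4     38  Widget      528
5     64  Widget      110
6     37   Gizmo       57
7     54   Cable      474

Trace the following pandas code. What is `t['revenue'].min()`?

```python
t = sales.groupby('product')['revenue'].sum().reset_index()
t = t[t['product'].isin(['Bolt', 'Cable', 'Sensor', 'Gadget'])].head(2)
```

group by product, sum of revenue:
product
Bolt      795
Cable     474
Gadget    896
Gizmo      57
Sensor    625
Widget    638
Name: revenue, dtype: int64
reset_index():
  product  revenue
0    Bolt      795
1   Cable      474
2  Gadget      896
3   Gizmo       57
4  Sensor      625
5  Widget      638
filter rows where product in ['Bolt', 'Cable', 'Sensor', 'Gadget']:
  product  revenue
0    Bolt      795
1   Cable      474
2  Gadget      896
4  Sensor      625
take first 2 rows:
  product  revenue
0    Bolt      795
1   Cable      474
Taking the min of column 'revenue' gives 474.

474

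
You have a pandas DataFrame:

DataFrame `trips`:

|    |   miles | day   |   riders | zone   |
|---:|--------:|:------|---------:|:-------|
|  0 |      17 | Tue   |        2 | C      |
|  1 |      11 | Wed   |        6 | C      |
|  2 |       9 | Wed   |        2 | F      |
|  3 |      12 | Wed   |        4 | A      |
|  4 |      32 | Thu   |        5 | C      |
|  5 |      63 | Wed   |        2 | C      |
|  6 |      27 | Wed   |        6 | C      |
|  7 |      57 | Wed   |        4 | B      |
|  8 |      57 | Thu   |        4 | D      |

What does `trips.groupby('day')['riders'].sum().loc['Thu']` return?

9

group by day, sum of riders:
day
Thu     9
Tue     2
Wed    24
Name: riders, dtype: int64
Taking the value at index 'Thu' gives 9.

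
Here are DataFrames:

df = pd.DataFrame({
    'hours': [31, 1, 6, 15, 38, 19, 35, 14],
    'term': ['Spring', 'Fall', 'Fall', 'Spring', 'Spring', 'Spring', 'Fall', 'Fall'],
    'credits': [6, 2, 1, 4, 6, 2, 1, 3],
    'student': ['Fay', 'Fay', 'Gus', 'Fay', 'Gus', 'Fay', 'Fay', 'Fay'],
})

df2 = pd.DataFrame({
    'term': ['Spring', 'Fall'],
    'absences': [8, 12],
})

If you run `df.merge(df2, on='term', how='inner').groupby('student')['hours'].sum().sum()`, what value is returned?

merge on 'term' (how='inner') → 8 rows:
   hours    term  credits student  absences
0     31  Spring        6     Fay         8
1      1    Fall        2     Fay        12
2      6    Fall        1     Gus        12
3     15  Spring        4     Fay         8
4     38  Spring        6     Gus         8
5     19  Spring        2     Fay         8
6     35    Fall        1     Fay        12
7     14    Fall        3     Fay        12
group by student, sum of hours:
student
Fay    115
Gus     44
Name: hours, dtype: int64
So sum() = 159.

159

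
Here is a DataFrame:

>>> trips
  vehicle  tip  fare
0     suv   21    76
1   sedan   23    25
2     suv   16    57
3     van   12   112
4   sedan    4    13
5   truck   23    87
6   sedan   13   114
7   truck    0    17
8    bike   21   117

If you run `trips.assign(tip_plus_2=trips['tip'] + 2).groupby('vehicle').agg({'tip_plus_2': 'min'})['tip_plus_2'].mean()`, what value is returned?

add column tip_plus_2 = trips['tip'] + 2:
  vehicle  tip  fare  tip_plus_2
0     suv   21    76          23
1   sedan   23    25          25
2     suv   16    57          18
3     van   12   112          14
4   sedan    4    13           6
5   truck   23    87          25
6   sedan   13   114          15
7   truck    0    17           2
8    bike   21   117          23
group by vehicle, min of tip_plus_2:
         tip_plus_2
vehicle            
bike             23
sedan             6
suv              18
truck             2
van              14

12.6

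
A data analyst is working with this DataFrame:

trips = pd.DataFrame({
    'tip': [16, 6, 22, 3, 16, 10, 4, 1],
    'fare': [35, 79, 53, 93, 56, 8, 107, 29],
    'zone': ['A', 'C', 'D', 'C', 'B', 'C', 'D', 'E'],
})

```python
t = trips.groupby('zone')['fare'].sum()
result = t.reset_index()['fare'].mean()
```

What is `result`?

92.0

group by zone, sum of fare:
zone
A     35
B     56
C    180
D    160
E     29
Name: fare, dtype: int64
reset_index():
  zone  fare
0    A    35
1    B    56
2    C   180
3    D   160
4    E    29
Hence 92.0.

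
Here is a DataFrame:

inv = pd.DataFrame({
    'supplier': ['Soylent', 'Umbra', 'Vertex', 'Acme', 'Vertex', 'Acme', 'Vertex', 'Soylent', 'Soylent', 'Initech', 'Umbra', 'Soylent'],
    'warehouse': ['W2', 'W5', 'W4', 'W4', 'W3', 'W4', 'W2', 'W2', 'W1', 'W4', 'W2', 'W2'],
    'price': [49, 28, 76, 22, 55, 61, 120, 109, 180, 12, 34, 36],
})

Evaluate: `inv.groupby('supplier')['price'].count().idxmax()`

Soylent

group by supplier, count of price:
supplier
Acme       2
Initech    1
Soylent    4
Umbra      2
Vertex     3
Name: price, dtype: int64
Hence Soylent.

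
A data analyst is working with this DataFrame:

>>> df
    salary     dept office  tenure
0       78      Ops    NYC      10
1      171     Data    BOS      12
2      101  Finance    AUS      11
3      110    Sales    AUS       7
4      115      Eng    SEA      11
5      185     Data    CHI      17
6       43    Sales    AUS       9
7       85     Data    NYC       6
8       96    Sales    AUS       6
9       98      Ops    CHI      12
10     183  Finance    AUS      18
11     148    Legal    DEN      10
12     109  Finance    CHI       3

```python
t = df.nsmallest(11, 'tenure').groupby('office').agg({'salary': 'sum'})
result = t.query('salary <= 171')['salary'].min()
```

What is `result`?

115

take 11 rows with smallest tenure:
    salary     dept office  tenure
12     109  Finance    CHI       3
7       85     Data    NYC       6
8       96    Sales    AUS       6
3      110    Sales    AUS       7
6       43    Sales    AUS       9
0       78      Ops    NYC      10
11     148    Legal    DEN      10
2      101  Finance    AUS      11
4      115      Eng    SEA      11
1      171     Data    BOS      12
9       98      Ops    CHI      12
group by office, sum of salary:
        salary
office        
AUS        350
BOS        171
CHI        207
DEN        148
NYC        163
SEA        115
filter rows where salary <= 171:
        salary
office        
BOS        171
DEN        148
NYC        163
SEA        115
Then the min of column 'salary': 115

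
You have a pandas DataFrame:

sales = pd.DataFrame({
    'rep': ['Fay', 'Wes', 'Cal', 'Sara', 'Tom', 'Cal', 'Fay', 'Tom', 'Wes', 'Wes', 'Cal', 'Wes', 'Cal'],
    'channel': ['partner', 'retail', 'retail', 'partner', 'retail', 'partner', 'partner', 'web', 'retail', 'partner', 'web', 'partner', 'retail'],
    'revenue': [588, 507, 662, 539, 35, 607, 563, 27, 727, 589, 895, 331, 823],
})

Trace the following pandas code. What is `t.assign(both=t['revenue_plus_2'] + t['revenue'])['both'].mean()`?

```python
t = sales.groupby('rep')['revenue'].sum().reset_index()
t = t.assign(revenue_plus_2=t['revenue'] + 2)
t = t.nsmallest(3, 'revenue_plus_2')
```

1170.0

group by rep, sum of revenue:
rep
Cal     2987
Fay     1151
Sara     539
Tom       62
Wes     2154
Name: revenue, dtype: int64
reset_index():
    rep  revenue
0   Cal     2987
1   Fay     1151
2  Sara      539
3   Tom       62
4   Wes     2154
add column revenue_plus_2 = t['revenue'] + 2:
    rep  revenue  revenue_plus_2
0   Cal     2987            2989
1   Fay     1151            1153
2  Sara      539             541
3   Tom       62              64
4   Wes     2154            2156
take 3 rows with smallest revenue_plus_2:
    rep  revenue  revenue_plus_2
3   Tom       62              64
2  Sara      539             541
1   Fay     1151            1153
add column both = t['revenue_plus_2'] + t['revenue']:
    rep  revenue  revenue_plus_2  both
3   Tom       62              64   126
2  Sara      539             541  1080
1   Fay     1151            1153  2304
Taking the mean of column 'both' gives 1170.0.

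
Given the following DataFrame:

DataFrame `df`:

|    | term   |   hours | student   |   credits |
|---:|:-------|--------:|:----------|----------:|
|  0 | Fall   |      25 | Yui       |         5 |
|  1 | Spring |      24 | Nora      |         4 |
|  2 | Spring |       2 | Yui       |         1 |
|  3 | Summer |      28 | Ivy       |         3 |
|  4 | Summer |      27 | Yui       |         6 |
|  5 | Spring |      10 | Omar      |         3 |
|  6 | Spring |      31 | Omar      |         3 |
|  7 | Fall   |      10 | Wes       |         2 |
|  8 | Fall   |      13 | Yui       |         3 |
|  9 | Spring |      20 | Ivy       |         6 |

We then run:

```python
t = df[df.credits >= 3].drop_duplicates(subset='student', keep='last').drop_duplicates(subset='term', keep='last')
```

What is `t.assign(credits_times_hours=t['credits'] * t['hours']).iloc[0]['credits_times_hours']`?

39

filter rows where credits >= 3:
     term  hours student  credits
0    Fall     25     Yui        5
1  Spring     24    Nora        4
3  Summer     28     Ivy        3
4  Summer     27     Yui        6
5  Spring     10    Omar        3
6  Spring     31    Omar        3
8    Fall     13     Yui        3
9  Spring     20     Ivy        6
drop duplicate student (keep=last):
     term  hours student  credits
1  Spring     24    Nora        4
6  Spring     31    Omar        3
8    Fall     13     Yui        3
9  Spring     20     Ivy        6
drop duplicate term (keep=last):
     term  hours student  credits
8    Fall     13     Yui        3
9  Spring     20     Ivy        6
add column credits_times_hours = t['credits'] * t['hours']:
     term  hours student  credits  credits_times_hours
8    Fall     13     Yui        3                   39
9  Spring     20     Ivy        6                  120
Finally, value at position 0, column 'credits_times_hours' = 39.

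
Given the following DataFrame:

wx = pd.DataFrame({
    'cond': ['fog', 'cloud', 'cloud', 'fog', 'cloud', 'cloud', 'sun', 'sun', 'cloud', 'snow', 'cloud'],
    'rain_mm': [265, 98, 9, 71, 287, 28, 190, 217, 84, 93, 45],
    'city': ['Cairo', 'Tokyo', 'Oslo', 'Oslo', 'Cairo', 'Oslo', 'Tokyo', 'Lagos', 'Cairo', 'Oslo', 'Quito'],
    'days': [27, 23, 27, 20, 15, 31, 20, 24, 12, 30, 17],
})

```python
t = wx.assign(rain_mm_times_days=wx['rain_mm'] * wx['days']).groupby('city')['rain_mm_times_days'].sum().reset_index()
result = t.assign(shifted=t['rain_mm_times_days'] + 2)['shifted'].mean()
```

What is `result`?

5965.2

add column rain_mm_times_days = wx['rain_mm'] * wx['days']:
     cond  rain_mm   city  days  rain_mm_times_days
0     fog      265  Cairo    27                7155
1   cloud       98  Tokyo    23                2254
2   cloud        9   Oslo    27                 243
3     fog       71   Oslo    20                1420
4   cloud      287  Cairo    15                4305
5   cloud       28   Oslo    31                 868
6     sun      190  Tokyo    20                3800
7     sun      217  Lagos    24                5208
8   cloud       84  Cairo    12                1008
9    snow       93   Oslo    30                2790
10  cloud       45  Quito    17                 765
group by city, sum of rain_mm_times_days:
city
Cairo    12468
Lagos     5208
Oslo      5321
Quito      765
Tokyo     6054
Name: rain_mm_times_days, dtype: int64
reset_index():
    city  rain_mm_times_days
0  Cairo               12468
1  Lagos                5208
2   Oslo                5321
3  Quito                 765
4  Tokyo                6054
add column shifted = t['rain_mm_times_days'] + 2:
    city  rain_mm_times_days  shifted
0  Cairo               12468    12470
1  Lagos                5208     5210
2   Oslo                5321     5323
3  Quito                 765      767
4  Tokyo                6054     6056
mean of column 'shifted' → 5965.2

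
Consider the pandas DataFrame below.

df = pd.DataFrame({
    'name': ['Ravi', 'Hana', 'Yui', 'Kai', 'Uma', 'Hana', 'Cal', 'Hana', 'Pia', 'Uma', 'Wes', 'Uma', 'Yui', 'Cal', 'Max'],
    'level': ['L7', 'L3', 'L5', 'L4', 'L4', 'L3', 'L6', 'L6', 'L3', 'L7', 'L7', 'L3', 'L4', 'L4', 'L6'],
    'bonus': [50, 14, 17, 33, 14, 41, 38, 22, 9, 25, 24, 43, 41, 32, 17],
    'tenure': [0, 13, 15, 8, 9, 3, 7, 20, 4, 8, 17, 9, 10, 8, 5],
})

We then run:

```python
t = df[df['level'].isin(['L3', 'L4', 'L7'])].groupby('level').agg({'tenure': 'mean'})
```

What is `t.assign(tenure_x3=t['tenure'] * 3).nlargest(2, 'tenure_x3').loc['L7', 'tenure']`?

8.33333333333

filter rows where level in ['L3', 'L4', 'L7']:
    name level  bonus  tenure
0   Ravi    L7     50       0
1   Hana    L3     14      13
3    Kai    L4     33       8
4    Uma    L4     14       9
5   Hana    L3     41       3
8    Pia    L3      9       4
9    Uma    L7     25       8
10   Wes    L7     24      17
11   Uma    L3     43       9
12   Yui    L4     41      10
13   Cal    L4     32       8
group by level, mean of tenure:
         tenure
level          
L3     7.250000
L4     8.750000
L7     8.333333
add column tenure_x3 = t['tenure'] * 3:
         tenure  tenure_x3
level                     
L3     7.250000      21.75
L4     8.750000      26.25
L7     8.333333      25.00
take 2 rows with largest tenure_x3:
         tenure  tenure_x3
level                     
L4     8.750000      26.25
L7     8.333333      25.00
Then the value at row 'L7', column 'tenure': 8.33333333333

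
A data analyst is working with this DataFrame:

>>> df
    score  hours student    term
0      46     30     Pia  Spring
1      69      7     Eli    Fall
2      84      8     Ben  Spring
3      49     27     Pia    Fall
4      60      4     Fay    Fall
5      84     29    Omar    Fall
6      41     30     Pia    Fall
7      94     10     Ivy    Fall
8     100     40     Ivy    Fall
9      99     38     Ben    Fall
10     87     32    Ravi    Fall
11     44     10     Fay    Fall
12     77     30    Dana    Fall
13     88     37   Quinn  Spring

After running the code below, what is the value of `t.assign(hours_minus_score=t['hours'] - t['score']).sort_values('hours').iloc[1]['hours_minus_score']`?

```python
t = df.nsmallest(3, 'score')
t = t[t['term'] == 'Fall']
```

-11

take 3 rows with smallest score:
    score  hours student    term
6      41     30     Pia    Fall
11     44     10     Fay    Fall
0      46     30     Pia  Spring
filter rows where term == 'Fall':
    score  hours student  term
6      41     30     Pia  Fall
11     44     10     Fay  Fall
add column hours_minus_score = t['hours'] - t['score']:
    score  hours student  term  hours_minus_score
6      41     30     Pia  Fall                -11
11     44     10     Fay  Fall                -34
sort by hours:
    score  hours student  term  hours_minus_score
11     44     10     Fay  Fall                -34
6      41     30     Pia  Fall                -11
Then the value at position 1, column 'hours_minus_score': -11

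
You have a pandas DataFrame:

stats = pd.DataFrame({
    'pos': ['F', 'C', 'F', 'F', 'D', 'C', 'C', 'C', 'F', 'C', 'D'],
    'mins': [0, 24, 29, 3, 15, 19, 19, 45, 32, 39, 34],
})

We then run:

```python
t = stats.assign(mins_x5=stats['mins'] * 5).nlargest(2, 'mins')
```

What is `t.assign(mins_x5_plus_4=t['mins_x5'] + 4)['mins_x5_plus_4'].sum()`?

add column mins_x5 = stats['mins'] * 5:
   pos  mins  mins_x5
0    F     0        0
1    C    24      120
2    F    29      145
3    F     3       15
4    D    15       75
5    C    19       95
6    C    19       95
7    C    45      225
8    F    32      160
9    C    39      195
10   D    34      170
take 2 rows with largest mins:
  pos  mins  mins_x5
7   C    45      225
9   C    39      195
add column mins_x5_plus_4 = t['mins_x5'] + 4:
  pos  mins  mins_x5  mins_x5_plus_4
7   C    45      225             229
9   C    39      195             199
The sum of column 'mins_x5_plus_4' is 428.

428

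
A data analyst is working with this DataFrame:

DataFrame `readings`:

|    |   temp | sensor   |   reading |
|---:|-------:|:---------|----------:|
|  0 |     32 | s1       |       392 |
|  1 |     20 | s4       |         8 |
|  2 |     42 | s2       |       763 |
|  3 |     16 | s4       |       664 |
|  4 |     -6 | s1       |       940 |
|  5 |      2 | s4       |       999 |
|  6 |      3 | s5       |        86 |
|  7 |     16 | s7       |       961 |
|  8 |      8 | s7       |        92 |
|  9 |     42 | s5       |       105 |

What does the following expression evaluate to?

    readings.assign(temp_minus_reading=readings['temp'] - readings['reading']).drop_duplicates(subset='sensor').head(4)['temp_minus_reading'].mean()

add column temp_minus_reading = readings['temp'] - readings['reading']:
   temp sensor  reading  temp_minus_reading
0    32     s1      392                -360
1    20     s4        8                  12
2    42     s2      763                -721
3    16     s4      664                -648
4    -6     s1      940                -946
5     2     s4      999                -997
6     3     s5       86                 -83
7    16     s7      961                -945
8     8     s7       92                 -84
9    42     s5      105                 -63
drop duplicate sensor (keep=first):
   temp sensor  reading  temp_minus_reading
0    32     s1      392                -360
1    20     s4        8                  12
2    42     s2      763                -721
6     3     s5       86                 -83
7    16     s7      961                -945
take first 4 rows:
   temp sensor  reading  temp_minus_reading
0    32     s1      392                -360
1    20     s4        8                  12
2    42     s2      763                -721
6     3     s5       86                 -83
Then the mean of column 'temp_minus_reading': -288.0

-288.0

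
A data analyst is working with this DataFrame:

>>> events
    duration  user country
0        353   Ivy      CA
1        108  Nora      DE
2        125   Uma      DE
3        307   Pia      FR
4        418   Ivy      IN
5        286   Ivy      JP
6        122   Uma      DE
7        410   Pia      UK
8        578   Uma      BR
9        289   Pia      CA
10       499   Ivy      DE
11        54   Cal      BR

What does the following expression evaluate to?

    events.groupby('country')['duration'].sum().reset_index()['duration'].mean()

group by country, sum of duration:
country
BR    632
CA    642
DE    854
FR    307
IN    418
JP    286
UK    410
Name: duration, dtype: int64
reset_index():
  country  duration
0      BR       632
1      CA       642
2      DE       854
3      FR       307
4      IN       418
5      JP       286
6      UK       410

507.0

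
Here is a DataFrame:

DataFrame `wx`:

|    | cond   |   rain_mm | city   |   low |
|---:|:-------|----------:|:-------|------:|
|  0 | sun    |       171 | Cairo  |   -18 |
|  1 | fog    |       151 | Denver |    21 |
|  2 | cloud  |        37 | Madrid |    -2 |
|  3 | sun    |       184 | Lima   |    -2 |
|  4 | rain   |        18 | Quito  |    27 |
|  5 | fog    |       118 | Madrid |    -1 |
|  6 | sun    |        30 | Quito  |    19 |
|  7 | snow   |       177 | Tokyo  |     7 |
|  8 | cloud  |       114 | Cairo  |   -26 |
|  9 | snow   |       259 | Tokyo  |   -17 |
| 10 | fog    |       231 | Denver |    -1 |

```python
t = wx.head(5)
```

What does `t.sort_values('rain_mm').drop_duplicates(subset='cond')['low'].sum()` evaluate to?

28

take first 5 rows:
    cond  rain_mm    city  low
0    sun      171   Cairo  -18
1    fog      151  Denver   21
2  cloud       37  Madrid   -2
3    sun      184    Lima   -2
4   rain       18   Quito   27
sort by rain_mm:
    cond  rain_mm    city  low
4   rain       18   Quito   27
2  cloud       37  Madrid   -2
1    fog      151  Denver   21
0    sun      171   Cairo  -18
3    sun      184    Lima   -2
drop duplicate cond (keep=first):
    cond  rain_mm    city  low
4   rain       18   Quito   27
2  cloud       37  Madrid   -2
1    fog      151  Denver   21
0    sun      171   Cairo  -18
Then the sum of column 'low': 28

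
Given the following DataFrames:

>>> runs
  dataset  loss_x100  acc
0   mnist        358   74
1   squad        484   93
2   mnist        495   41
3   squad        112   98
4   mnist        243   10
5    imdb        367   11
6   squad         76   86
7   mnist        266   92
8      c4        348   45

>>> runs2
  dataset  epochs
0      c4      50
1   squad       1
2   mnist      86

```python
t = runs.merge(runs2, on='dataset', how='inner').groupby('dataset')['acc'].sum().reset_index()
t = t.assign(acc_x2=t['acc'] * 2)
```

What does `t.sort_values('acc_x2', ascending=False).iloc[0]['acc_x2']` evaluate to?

merge on 'dataset' (how='inner') → 8 rows:
  dataset  loss_x100  acc  epochs
0   mnist        358   74      86
1   squad        484   93       1
2   mnist        495   41      86
3   squad        112   98       1
4   mnist        243   10      86
5   squad         76   86       1
6   mnist        266   92      86
7      c4        348   45      50
group by dataset, sum of acc:
dataset
c4        45
mnist    217
squad    277
Name: acc, dtype: int64
reset_index():
  dataset  acc
0      c4   45
1   mnist  217
2   squad  277
add column acc_x2 = t['acc'] * 2:
  dataset  acc  acc_x2
0      c4   45      90
1   mnist  217     434
2   squad  277     554
sort by acc_x2 descending:
  dataset  acc  acc_x2
2   squad  277     554
1   mnist  217     434
0      c4   45      90
value at position 0, column 'acc_x2' → 554

554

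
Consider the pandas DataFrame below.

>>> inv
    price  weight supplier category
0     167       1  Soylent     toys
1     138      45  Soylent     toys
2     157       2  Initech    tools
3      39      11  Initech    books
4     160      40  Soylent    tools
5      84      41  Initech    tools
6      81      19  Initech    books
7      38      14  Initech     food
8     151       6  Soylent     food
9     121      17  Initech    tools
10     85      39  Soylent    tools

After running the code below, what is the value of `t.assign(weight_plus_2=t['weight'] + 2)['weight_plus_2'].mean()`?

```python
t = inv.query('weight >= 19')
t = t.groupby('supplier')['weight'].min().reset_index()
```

filter rows where weight >= 19:
    price  weight supplier category
1     138      45  Soylent     toys
4     160      40  Soylent    tools
5      84      41  Initech    tools
6      81      19  Initech    books
10     85      39  Soylent    tools
group by supplier, min of weight:
supplier
Initech    19
Soylent    39
Name: weight, dtype: int64
reset_index():
  supplier  weight
0  Initech      19
1  Soylent      39
add column weight_plus_2 = t['weight'] + 2:
  supplier  weight  weight_plus_2
0  Initech      19             21
1  Soylent      39             41
Taking the mean of column 'weight_plus_2' gives 31.0.

31.0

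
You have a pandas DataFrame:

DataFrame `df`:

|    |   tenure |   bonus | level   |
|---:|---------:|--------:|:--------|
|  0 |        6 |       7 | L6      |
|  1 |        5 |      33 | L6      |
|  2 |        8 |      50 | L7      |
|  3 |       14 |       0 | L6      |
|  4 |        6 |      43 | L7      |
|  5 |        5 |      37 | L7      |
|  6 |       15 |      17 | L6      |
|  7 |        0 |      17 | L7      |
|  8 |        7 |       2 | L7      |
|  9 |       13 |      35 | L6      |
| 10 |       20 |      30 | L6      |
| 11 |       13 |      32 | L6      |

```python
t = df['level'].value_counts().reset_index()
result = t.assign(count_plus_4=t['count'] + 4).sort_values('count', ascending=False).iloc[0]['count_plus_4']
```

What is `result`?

value_counts of level:
level
L6    7
L7    5
Name: count, dtype: int64
reset_index():
  level  count
0    L6      7
1    L7      5
add column count_plus_4 = t['count'] + 4:
  level  count  count_plus_4
0    L6      7            11
1    L7      5             9
sort by count descending:
  level  count  count_plus_4
0    L6      7            11
1    L7      5             9
Finally, value at position 0, column 'count_plus_4' = 11.

11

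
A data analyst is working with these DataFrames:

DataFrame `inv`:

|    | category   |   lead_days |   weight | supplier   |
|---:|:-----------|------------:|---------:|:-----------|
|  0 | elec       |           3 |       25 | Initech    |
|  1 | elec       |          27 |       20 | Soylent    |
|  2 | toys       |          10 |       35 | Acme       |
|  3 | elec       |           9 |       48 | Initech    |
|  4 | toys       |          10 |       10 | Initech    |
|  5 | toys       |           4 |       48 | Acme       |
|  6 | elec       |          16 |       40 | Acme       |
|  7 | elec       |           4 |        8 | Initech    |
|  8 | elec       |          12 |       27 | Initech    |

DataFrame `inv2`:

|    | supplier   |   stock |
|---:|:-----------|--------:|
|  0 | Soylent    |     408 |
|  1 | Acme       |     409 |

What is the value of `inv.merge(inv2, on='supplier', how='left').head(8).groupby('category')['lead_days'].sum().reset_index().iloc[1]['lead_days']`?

24

merge on 'supplier' (how='left') → 9 rows:
  category  lead_days  weight supplier  stock
0     elec          3      25  Initech    NaN
1     elec         27      20  Soylent  408.0
2     toys         10      35     Acme  409.0
3     elec          9      48  Initech    NaN
4     toys         10      10  Initech    NaN
5     toys          4      48     Acme  409.0
6     elec         16      40     Acme  409.0
7     elec          4       8  Initech    NaN
8     elec         12      27  Initech    NaN
take first 8 rows:
  category  lead_days  weight supplier  stock
0     elec          3      25  Initech    NaN
1     elec         27      20  Soylent  408.0
2     toys         10      35     Acme  409.0
3     elec          9      48  Initech    NaN
4     toys         10      10  Initech    NaN
5     toys          4      48     Acme  409.0
6     elec         16      40     Acme  409.0
7     elec          4       8  Initech    NaN
group by category, sum of lead_days:
category
elec    59
toys    24
Name: lead_days, dtype: int64
reset_index():
  category  lead_days
0     elec         59
1     toys         24
Then the value at position 1, column 'lead_days': 24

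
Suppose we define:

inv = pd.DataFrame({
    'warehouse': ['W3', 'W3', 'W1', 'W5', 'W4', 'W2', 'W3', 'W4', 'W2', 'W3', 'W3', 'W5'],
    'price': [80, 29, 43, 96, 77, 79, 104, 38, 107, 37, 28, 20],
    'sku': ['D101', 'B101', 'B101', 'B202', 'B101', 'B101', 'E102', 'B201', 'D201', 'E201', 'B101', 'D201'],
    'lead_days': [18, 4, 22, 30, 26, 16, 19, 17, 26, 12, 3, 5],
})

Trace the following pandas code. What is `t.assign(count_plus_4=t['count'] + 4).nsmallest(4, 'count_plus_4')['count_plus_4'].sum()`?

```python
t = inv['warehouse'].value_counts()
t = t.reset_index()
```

value_counts of warehouse:
warehouse
W3    5
W5    2
W4    2
W2    2
W1    1
Name: count, dtype: int64
reset_index():
  warehouse  count
0        W3      5
1        W5      2
2        W4      2
3        W2      2
4        W1      1
add column count_plus_4 = t['count'] + 4:
  warehouse  count  count_plus_4
0        W3      5             9
1        W5      2             6
2        W4      2             6
3        W2      2             6
4        W1      1             5
take 4 rows with smallest count_plus_4:
  warehouse  count  count_plus_4
4        W1      1             5
1        W5      2             6
2        W4      2             6
3        W2      2             6

23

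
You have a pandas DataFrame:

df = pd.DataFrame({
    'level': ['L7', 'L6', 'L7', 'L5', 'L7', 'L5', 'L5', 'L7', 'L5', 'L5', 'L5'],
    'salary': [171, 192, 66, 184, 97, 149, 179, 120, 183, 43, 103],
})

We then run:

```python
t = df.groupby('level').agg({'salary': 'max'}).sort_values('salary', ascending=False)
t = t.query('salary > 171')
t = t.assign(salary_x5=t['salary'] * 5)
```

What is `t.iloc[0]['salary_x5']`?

960

group by level, max of salary:
       salary
level        
L5        184
L6        192
L7        171
sort by salary descending:
       salary
level        
L6        192
L5        184
L7        171
filter rows where salary > 171:
       salary
level        
L6        192
L5        184
add column salary_x5 = t['salary'] * 5:
       salary  salary_x5
level                   
L6        192        960
L5        184        920
Hence 960.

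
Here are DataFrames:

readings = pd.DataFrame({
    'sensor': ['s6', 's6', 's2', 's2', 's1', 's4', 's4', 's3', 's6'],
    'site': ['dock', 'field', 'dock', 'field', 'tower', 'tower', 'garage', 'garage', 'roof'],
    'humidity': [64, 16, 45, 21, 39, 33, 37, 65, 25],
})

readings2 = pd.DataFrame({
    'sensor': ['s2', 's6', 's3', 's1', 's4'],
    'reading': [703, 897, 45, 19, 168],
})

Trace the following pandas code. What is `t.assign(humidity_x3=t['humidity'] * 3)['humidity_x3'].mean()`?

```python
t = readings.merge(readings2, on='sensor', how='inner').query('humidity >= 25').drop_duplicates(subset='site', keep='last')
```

126.0

merge on 'sensor' (how='inner') → 9 rows:
  sensor    site  humidity  reading
0     s6    dock        64      897
1     s6   field        16      897
2     s2    dock        45      703
3     s2   field        21      703
4     s1   tower        39       19
5     s4   tower        33      168
6     s4  garage        37      168
7     s3  garage        65       45
8     s6    roof        25      897
filter rows where humidity >= 25:
  sensor    site  humidity  reading
0     s6    dock        64      897
2     s2    dock        45      703
4     s1   tower        39       19
5     s4   tower        33      168
6     s4  garage        37      168
7     s3  garage        65       45
8     s6    roof        25      897
drop duplicate site (keep=last):
  sensor    site  humidity  reading
2     s2    dock        45      703
5     s4   tower        33      168
7     s3  garage        65       45
8     s6    roof        25      897
add column humidity_x3 = t['humidity'] * 3:
  sensor    site  humidity  reading  humidity_x3
2     s2    dock        45      703          135
5     s4   tower        33      168           99
7     s3  garage        65       45          195
8     s6    roof        25      897           75
Finally, mean of column 'humidity_x3' = 126.0.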